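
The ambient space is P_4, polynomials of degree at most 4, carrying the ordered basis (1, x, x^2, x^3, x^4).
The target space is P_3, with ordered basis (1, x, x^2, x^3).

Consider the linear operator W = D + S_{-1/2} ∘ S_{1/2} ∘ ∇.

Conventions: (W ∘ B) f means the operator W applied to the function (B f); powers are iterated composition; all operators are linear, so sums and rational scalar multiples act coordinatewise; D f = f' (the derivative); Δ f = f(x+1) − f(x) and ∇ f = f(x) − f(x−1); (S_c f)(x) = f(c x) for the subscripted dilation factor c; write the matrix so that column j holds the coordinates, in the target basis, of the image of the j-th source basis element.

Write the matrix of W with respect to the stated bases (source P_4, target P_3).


the matrix is [[0, 2, -1, 1, -1]; [0, 0, 3/2, 3/4, -1]; [0, 0, 0, 51/16, -3/8]; [0, 0, 0, 0, 63/16]] (rows listed top to bottom)

image of 1: 0
image of x: 2
image of x^2: (3/2)x - 1
image of x^3: (51/16)x^2 + (3/4)x + 1
image of x^4: (63/16)x^3 - (3/8)x^2 - x - 1
each image's coordinates form column j of the matrix


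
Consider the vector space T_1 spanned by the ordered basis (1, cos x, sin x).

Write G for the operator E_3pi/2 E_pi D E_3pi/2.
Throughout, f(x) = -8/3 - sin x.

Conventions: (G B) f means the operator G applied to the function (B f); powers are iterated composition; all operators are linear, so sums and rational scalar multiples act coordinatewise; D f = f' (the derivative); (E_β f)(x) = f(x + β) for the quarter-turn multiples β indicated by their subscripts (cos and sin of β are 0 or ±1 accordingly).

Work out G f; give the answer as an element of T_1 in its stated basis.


E_3pi/2 f = -8/3 + cos x
D E_3pi/2 f = -sin x
E_pi (D E_3pi/2) f = sin x
E_3pi/2 E_pi (D E_3pi/2) f = -cos x

the image equals g(x) = -cos x


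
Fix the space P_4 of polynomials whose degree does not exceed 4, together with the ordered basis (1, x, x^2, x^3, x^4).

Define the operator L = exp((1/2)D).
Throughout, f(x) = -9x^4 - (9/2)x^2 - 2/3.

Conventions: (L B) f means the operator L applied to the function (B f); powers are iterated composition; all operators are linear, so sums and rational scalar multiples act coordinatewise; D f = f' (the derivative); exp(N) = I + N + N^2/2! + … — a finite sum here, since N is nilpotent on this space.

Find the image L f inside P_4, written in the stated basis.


order-1 term: -18x^3 - (9/2)x
order-2 term: -(27/2)x^2 - 9/8
order-3 term: -(9/2)x
order-4 term: -9/16
the series for exp((1/2)D) f terminates at order 4
exp((1/2)D) f = -9x^4 - 18x^3 - 18x^2 - 9x - 113/48

g(x) = -9x^4 - 18x^3 - 18x^2 - 9x - 113/48


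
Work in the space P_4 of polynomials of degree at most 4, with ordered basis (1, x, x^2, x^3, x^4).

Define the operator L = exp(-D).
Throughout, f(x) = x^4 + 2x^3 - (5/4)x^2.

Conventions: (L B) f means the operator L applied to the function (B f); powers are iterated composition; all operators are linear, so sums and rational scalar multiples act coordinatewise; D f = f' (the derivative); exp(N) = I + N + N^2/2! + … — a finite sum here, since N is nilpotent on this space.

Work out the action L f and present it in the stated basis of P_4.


order-1 term: -4x^3 - 6x^2 + (5/2)x
order-2 term: 6x^2 + 6x - 5/4
order-3 term: -4x - 2
order-4 term: 1
the series for exp(-D) f terminates at order 4
exp(-D) f = x^4 - 2x^3 - (5/4)x^2 + (9/2)x - 9/4

g(x) = x^4 - 2x^3 - (5/4)x^2 + (9/2)x - 9/4


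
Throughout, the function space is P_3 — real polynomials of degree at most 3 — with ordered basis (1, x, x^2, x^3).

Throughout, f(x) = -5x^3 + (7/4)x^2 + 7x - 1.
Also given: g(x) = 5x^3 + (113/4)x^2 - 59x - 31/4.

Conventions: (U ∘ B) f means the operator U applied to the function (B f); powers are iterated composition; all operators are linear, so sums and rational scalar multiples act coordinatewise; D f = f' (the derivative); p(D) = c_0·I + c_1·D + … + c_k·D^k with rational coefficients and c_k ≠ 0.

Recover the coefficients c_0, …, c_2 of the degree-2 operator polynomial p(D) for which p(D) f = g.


c_0 = -1, c_1 = -2, c_2 = 3/2

D^0 f = -5x^3 + (7/4)x^2 + 7x - 1
D^1 f = -15x^2 + (7/2)x + 7
D^2 f = -30x + 7/2
matching coefficients of g against c_0 f + c_1 Df + … from the top degree down determines the c_i
solution: c_0 = -1, c_1 = -2, c_2 = 3/2


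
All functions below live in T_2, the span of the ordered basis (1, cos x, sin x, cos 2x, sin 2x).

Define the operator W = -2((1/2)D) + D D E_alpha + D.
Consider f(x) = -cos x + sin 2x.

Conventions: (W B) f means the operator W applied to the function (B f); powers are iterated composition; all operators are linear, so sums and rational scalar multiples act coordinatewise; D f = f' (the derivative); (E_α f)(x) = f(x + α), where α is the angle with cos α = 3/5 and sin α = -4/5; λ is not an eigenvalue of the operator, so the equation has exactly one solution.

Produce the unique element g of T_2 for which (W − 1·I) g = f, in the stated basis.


the image equals g(x) = (1/2)cos x - (1/4)sin x - (32/123)cos 2x + (1/123)sin 2x

write g with unknown coordinates in the stated basis and equate coefficients in (W − 1·I) g = f
solving from the highest basis element down gives g = (1/2)cos x - (1/4)sin x - (32/123)cos 2x + (1/123)sin 2x
check: W g = -(1/2)cos x - (1/4)sin x - (32/123)cos 2x + (124/123)sin 2x
so W g − 1·g = -cos x + sin 2x = f ✓


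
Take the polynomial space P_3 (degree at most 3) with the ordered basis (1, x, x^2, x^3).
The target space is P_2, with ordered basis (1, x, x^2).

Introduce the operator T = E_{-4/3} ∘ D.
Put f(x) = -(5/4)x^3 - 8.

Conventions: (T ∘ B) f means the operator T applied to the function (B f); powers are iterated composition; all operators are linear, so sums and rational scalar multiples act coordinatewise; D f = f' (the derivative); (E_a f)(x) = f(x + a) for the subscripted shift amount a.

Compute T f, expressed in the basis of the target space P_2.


g(x) = -(15/4)x^2 + 10x - 20/3

D f = -(15/4)x^2
E_{-4/3} D f = -(15/4)x^2 + 10x - 20/3


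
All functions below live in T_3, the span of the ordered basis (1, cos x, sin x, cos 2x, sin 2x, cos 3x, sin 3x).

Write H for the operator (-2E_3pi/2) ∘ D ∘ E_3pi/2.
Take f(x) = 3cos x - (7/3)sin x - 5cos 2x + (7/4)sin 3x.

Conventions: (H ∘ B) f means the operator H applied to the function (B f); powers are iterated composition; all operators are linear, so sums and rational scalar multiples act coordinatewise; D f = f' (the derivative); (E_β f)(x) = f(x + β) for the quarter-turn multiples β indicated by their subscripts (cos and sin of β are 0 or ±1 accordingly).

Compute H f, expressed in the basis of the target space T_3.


E_3pi/2 f = (7/3)cos x + 3sin x + 5cos 2x + (7/4)cos 3x
D E_3pi/2 f = 3cos x - (7/3)sin x - 10sin 2x - (21/4)sin 3x
E_3pi/2 (D ∘ E_3pi/2) f = (7/3)cos x + 3sin x + 10sin 2x - (21/4)cos 3x
(-2E_3pi/2) (D ∘ E_3pi/2) f = -(14/3)cos x - 6sin x - 20sin 2x + (21/2)cos 3x

g(x) = -(14/3)cos x - 6sin x - 20sin 2x + (21/2)cos 3x


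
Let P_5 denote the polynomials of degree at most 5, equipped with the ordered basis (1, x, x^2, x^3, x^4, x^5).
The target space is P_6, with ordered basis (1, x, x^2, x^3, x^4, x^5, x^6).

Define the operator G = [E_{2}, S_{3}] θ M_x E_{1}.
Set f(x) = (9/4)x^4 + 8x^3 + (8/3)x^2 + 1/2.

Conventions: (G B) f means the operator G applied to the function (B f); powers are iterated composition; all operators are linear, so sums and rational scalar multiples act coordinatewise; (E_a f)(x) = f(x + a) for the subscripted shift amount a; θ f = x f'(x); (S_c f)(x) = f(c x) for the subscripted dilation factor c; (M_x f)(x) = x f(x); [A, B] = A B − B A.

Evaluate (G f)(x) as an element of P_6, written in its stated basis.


the image equals g(x) = 18225x^4 + 126576x^3 + 341118x^2 + 422272x + 201731

E_{1} f = (9/4)x^4 + 17x^3 + (241/6)x^2 + (115/3)x + 161/12
M_x E_{1} f = (9/4)x^5 + 17x^4 + (241/6)x^3 + (115/3)x^2 + (161/12)x
θ M_x E_{1} f = (45/4)x^5 + 68x^4 + (241/2)x^3 + (230/3)x^2 + (161/12)x
S_{3} (θ M_x E_{1}) f = (10935/4)x^5 + 5508x^4 + (6507/2)x^3 + 690x^2 + (161/4)x
E_{2} S_{3} (θ M_x E_{1}) f = (10935/4)x^5 + (65691/2)x^4 + (313335/2)x^3 + 371103x^2 + (1747193/4)x + 408953/2
E_{2} (θ M_x E_{1}) f = (45/4)x^5 + (361/2)x^4 + (2229/2)x^3 + (9995/3)x^2 + (58105/12)x + 5491/2
S_{3} E_{2} (θ M_x E_{1}) f = (10935/4)x^5 + (29241/2)x^4 + (60183/2)x^3 + 29985x^2 + (58105/4)x + 5491/2
[E_{2}, S_{3}] (θ M_x E_{1}) f = 18225x^4 + 126576x^3 + 341118x^2 + 422272x + 201731


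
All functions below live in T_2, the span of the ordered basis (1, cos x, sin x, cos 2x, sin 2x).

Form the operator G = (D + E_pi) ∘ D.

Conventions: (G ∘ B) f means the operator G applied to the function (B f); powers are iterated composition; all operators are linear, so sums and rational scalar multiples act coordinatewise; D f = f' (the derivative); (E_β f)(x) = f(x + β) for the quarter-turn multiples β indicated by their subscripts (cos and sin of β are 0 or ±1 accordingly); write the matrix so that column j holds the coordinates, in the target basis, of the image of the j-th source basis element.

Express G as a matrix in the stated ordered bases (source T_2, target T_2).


image of 1: 0
image of cos x: -cos x + sin x
image of sin x: -cos x - sin x
image of cos 2x: -4cos 2x - 2sin 2x
image of sin 2x: 2cos 2x - 4sin 2x
each image's coordinates form column j of the matrix

the matrix is [[0, 0, 0, 0, 0]; [0, -1, -1, 0, 0]; [0, 1, -1, 0, 0]; [0, 0, 0, -4, 2]; [0, 0, 0, -2, -4]] (rows listed top to bottom)


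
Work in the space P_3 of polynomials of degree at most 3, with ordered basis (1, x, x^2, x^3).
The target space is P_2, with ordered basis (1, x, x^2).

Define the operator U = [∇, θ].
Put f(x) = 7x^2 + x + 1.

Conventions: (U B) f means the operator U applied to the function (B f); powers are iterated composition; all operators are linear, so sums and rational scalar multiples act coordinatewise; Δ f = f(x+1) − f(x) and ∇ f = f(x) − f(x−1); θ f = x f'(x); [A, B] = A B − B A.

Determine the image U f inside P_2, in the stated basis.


θ f = 14x^2 + x
∇ θ f = 28x - 13
∇ f = 14x - 6
θ ∇ f = 14x
[∇, θ] f = 14x - 13

the result is g(x) = 14x - 13


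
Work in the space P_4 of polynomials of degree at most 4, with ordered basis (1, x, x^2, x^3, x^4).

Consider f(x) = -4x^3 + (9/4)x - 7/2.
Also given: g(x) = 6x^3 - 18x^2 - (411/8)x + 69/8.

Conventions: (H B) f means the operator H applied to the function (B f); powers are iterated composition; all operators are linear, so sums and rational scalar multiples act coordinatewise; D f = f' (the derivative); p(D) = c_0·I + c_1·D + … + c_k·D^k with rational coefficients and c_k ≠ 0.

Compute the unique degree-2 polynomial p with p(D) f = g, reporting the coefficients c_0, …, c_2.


D^0 f = -4x^3 + (9/4)x - 7/2
D^1 f = -12x^2 + 9/4
D^2 f = -24x
matching coefficients of g against c_0 f + c_1 Df + … from the top degree down determines the c_i
solution: c_0 = -3/2, c_1 = 3/2, c_2 = 2

p(D) = -(3/2)·I + (3/2)·D + 2·D^2, i.e. c_0 = -3/2, c_1 = 3/2, c_2 = 2


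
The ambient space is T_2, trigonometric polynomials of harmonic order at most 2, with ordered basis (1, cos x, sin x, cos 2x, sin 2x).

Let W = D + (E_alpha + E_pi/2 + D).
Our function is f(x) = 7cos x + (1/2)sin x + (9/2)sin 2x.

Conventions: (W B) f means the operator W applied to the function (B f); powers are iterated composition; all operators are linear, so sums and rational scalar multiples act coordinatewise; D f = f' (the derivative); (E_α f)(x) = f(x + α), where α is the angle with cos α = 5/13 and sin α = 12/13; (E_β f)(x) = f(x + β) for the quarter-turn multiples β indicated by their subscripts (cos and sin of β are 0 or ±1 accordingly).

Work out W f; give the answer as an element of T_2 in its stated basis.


D f = (1/2)cos x - 7sin x + 9cos 2x
E_alpha f = (41/13)cos x - (163/26)sin x + (540/169)cos 2x - (1071/338)sin 2x
E_pi/2 f = (1/2)cos x - 7sin x - (9/2)sin 2x
D f = (1/2)cos x - 7sin x + 9cos 2x
(E_alpha + E_pi/2 + D) f = (54/13)cos x - (527/26)sin x + (2061/169)cos 2x - (1296/169)sin 2x
(D + (E_alpha + E_pi/2 + D)) f = (121/26)cos x - (709/26)sin x + (3582/169)cos 2x - (1296/169)sin 2x

the image equals g(x) = (121/26)cos x - (709/26)sin x + (3582/169)cos 2x - (1296/169)sin 2x


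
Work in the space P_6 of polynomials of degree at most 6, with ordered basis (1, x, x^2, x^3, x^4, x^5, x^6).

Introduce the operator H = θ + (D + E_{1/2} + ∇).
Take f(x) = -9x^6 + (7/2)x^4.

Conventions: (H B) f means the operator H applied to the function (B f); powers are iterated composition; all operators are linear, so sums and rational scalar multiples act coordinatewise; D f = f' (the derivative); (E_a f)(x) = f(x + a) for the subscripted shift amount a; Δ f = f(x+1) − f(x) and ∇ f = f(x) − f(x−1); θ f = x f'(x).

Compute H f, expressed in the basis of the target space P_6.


θ f = -54x^6 + 14x^4
D f = -54x^5 + 14x^3
E_{1/2} f = -9x^6 - 27x^5 - (121/4)x^4 - (31/2)x^3 - (51/16)x^2 + (1/16)x + 5/64
∇ f = -54x^5 + 135x^4 - 166x^3 + 114x^2 - 40x + 11/2
(D + E_{1/2} + ∇) f = -9x^6 - 135x^5 + (419/4)x^4 - (335/2)x^3 + (1773/16)x^2 - (639/16)x + 357/64
(θ + (D + E_{1/2} + ∇)) f = -63x^6 - 135x^5 + (475/4)x^4 - (335/2)x^3 + (1773/16)x^2 - (639/16)x + 357/64

g(x) = -63x^6 - 135x^5 + (475/4)x^4 - (335/2)x^3 + (1773/16)x^2 - (639/16)x + 357/64


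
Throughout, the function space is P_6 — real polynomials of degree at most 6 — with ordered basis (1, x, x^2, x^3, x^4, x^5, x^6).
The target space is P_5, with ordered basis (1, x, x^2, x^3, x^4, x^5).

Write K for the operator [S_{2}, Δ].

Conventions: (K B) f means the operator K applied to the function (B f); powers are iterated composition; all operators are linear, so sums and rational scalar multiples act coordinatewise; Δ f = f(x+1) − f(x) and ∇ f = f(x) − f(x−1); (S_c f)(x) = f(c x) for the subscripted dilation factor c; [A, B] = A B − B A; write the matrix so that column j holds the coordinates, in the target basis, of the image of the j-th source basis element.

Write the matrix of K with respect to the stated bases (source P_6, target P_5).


the matrix is [[0, -1, -3, -7, -15, -31, -63]; [0, 0, -4, -18, -56, -150, -372]; [0, 0, 0, -12, -72, -280, -900]; [0, 0, 0, 0, -32, -240, -1120]; [0, 0, 0, 0, 0, -80, -720]; [0, 0, 0, 0, 0, 0, -192]] (rows listed top to bottom)

image of 1: 0
image of x: -1
image of x^2: -4x - 3
image of x^3: -12x^2 - 18x - 7
image of x^4: -32x^3 - 72x^2 - 56x - 15
image of x^5: -80x^4 - 240x^3 - 280x^2 - 150x - 31
image of x^6: -192x^5 - 720x^4 - 1120x^3 - 900x^2 - 372x - 63
each image's coordinates form column j of the matrix


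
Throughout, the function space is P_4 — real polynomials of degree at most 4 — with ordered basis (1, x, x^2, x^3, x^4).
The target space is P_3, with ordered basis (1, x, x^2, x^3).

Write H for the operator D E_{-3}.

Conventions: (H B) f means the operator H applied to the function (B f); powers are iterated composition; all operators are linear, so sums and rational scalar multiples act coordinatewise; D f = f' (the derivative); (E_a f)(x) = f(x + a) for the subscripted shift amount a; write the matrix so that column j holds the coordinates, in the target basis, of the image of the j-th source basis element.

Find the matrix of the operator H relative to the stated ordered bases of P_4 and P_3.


image of 1: 0
image of x: 1
image of x^2: 2x - 6
image of x^3: 3x^2 - 18x + 27
image of x^4: 4x^3 - 36x^2 + 108x - 108
each image's coordinates form column j of the matrix

the matrix is [[0, 1, -6, 27, -108]; [0, 0, 2, -18, 108]; [0, 0, 0, 3, -36]; [0, 0, 0, 0, 4]] (rows listed top to bottom)


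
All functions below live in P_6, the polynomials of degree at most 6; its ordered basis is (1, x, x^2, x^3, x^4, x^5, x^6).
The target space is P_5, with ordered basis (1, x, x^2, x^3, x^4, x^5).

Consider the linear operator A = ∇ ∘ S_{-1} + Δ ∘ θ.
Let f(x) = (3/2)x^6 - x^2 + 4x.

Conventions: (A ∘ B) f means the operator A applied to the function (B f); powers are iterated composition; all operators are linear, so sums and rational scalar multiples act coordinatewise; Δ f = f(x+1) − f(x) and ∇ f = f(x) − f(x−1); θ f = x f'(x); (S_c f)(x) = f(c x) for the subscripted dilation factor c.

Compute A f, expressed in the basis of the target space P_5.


S_{-1} f = (3/2)x^6 - x^2 - 4x
∇ S_{-1} f = 9x^5 - (45/2)x^4 + 30x^3 - (45/2)x^2 + 7x - 9/2
θ f = 9x^6 - 2x^2 + 4x
Δ θ f = 54x^5 + 135x^4 + 180x^3 + 135x^2 + 50x + 11
(∇ ∘ S_{-1} + Δ ∘ θ) f = 63x^5 + (225/2)x^4 + 210x^3 + (225/2)x^2 + 57x + 13/2

g(x) = 63x^5 + (225/2)x^4 + 210x^3 + (225/2)x^2 + 57x + 13/2


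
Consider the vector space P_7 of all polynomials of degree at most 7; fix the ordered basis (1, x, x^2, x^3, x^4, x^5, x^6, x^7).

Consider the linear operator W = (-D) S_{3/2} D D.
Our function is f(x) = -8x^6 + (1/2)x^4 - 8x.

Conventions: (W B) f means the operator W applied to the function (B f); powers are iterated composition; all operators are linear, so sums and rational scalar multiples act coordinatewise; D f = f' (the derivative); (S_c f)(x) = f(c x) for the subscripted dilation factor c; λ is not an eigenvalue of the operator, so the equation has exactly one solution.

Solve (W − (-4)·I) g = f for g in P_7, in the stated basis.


write g with unknown coordinates in the stated basis and equate coefficients in (W − (-4)·I) g = f
solving from the highest basis element down gives g = -2x^6 + (1/8)x^4 - (1215/4)x^3 - (5/16)x - 10935/16
check: W g = 1215x^3 - (27/4)x + 10935/4
so W g − (-4)·g = -8x^6 + (1/2)x^4 - 8x = f ✓

the result is g(x) = -2x^6 + (1/8)x^4 - (1215/4)x^3 - (5/16)x - 10935/16


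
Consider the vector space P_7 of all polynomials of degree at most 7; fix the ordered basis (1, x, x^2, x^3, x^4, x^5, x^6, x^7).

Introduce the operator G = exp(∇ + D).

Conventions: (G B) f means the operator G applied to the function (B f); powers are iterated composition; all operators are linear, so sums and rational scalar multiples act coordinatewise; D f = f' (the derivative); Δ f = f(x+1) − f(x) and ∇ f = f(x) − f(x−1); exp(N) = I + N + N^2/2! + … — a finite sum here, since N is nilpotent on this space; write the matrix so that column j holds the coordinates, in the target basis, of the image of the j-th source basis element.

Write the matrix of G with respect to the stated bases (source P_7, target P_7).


the matrix is [[1, 2, 3, 3, 2, 3, 5, -4]; [0, 1, 4, 9, 12, 10, 18, 35]; [0, 0, 1, 6, 18, 30, 30, 63]; [0, 0, 0, 1, 8, 30, 60, 70]; [0, 0, 0, 0, 1, 10, 45, 105]; [0, 0, 0, 0, 0, 1, 12, 63]; [0, 0, 0, 0, 0, 0, 1, 14]; [0, 0, 0, 0, 0, 0, 0, 1]] (rows listed top to bottom)

image of 1: 1
image of x: x + 2
image of x^2: x^2 + 4x + 3
image of x^3: x^3 + 6x^2 + 9x + 3
image of x^4: x^4 + 8x^3 + 18x^2 + 12x + 2
image of x^5: x^5 + 10x^4 + 30x^3 + 30x^2 + 10x + 3
image of x^6: x^6 + 12x^5 + 45x^4 + 60x^3 + 30x^2 + 18x + 5
image of x^7: x^7 + 14x^6 + 63x^5 + 105x^4 + 70x^3 + 63x^2 + 35x - 4
each image's coordinates form column j of the matrix


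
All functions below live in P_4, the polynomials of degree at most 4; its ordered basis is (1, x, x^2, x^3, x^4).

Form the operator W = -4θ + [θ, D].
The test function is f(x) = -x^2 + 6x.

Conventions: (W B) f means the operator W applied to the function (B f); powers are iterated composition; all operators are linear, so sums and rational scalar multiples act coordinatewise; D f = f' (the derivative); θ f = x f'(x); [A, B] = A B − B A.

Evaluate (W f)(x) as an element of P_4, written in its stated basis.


the result is g(x) = 8x^2 - 22x - 6

θ f = -2x^2 + 6x
(-4θ) f = 8x^2 - 24x
D f = -2x + 6
θ D f = -2x
θ f = -2x^2 + 6x
D θ f = -4x + 6
[θ, D] f = 2x - 6
(-4θ + [θ, D]) f = 8x^2 - 22x - 6


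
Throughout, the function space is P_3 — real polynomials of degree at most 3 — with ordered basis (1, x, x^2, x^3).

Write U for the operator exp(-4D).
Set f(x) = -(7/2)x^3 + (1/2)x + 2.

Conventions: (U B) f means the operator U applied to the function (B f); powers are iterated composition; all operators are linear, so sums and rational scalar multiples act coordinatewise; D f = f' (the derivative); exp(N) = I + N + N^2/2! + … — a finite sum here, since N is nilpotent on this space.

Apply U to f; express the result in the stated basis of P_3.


order-1 term: 42x^2 - 2
order-2 term: -168x
order-3 term: 224
the series for exp(-4D) f terminates at order 3
exp(-4D) f = -(7/2)x^3 + 42x^2 - (335/2)x + 224

g(x) = -(7/2)x^3 + 42x^2 - (335/2)x + 224


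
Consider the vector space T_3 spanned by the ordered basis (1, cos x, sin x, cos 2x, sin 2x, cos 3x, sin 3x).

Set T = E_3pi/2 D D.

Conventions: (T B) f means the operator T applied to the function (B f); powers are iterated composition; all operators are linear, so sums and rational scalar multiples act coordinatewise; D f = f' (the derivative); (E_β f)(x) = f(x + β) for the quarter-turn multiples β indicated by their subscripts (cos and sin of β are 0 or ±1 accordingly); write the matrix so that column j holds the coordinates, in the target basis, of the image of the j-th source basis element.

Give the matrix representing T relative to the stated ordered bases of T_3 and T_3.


image of 1: 0
image of cos x: -sin x
image of sin x: cos x
image of cos 2x: 4cos 2x
image of sin 2x: 4sin 2x
image of cos 3x: 9sin 3x
image of sin 3x: -9cos 3x
each image's coordinates form column j of the matrix

the matrix is [[0, 0, 0, 0, 0, 0, 0]; [0, 0, 1, 0, 0, 0, 0]; [0, -1, 0, 0, 0, 0, 0]; [0, 0, 0, 4, 0, 0, 0]; [0, 0, 0, 0, 4, 0, 0]; [0, 0, 0, 0, 0, 0, -9]; [0, 0, 0, 0, 0, 9, 0]] (rows listed top to bottom)


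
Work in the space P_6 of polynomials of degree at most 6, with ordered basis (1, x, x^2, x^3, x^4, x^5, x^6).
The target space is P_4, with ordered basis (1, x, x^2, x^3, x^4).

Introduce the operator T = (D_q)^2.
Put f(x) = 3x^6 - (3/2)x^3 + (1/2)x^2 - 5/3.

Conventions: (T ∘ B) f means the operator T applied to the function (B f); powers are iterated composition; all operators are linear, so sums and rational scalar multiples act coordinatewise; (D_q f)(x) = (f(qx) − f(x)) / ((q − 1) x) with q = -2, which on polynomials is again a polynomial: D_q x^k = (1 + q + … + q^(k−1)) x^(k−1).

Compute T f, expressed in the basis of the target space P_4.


D_q f = -63x^5 - (9/2)x^2 - (1/2)x
D_q D_q f = -693x^4 + (9/2)x - 1/2

the image equals g(x) = -693x^4 + (9/2)x - 1/2


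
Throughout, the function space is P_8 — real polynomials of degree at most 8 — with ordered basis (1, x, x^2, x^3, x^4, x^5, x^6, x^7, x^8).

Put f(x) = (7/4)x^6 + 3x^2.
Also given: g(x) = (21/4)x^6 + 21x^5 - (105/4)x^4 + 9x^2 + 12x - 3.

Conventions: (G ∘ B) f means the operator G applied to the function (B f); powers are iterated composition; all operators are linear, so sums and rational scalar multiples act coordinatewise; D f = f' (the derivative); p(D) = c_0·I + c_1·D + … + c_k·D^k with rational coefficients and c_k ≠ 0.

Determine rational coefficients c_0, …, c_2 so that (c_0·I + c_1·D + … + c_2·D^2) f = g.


p(D) = 3·I + 2·D − (1/2)·D^2, i.e. c_0 = 3, c_1 = 2, c_2 = -1/2

D^0 f = (7/4)x^6 + 3x^2
D^1 f = (21/2)x^5 + 6x
D^2 f = (105/2)x^4 + 6
matching coefficients of g against c_0 f + c_1 Df + … from the top degree down determines the c_i
solution: c_0 = 3, c_1 = 2, c_2 = -1/2


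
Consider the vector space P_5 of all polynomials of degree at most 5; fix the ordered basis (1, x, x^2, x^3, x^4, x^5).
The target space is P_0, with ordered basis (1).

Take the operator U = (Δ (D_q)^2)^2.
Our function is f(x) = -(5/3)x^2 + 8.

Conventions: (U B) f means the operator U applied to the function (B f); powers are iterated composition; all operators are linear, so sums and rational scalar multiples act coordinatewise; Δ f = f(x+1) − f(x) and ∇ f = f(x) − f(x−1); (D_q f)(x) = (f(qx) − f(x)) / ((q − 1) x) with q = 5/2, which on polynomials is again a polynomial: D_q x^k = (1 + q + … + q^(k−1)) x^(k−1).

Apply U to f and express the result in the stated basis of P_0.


the image equals g(x) = 0

D_q f = -(35/6)x
D_q D_q f = -35/6
Δ (D_q)^2 f = 0
D_q (Δ (D_q)^2) f = 0
D_q D_q (Δ (D_q)^2) f = 0
Δ (D_q)^2 (Δ (D_q)^2) f = 0


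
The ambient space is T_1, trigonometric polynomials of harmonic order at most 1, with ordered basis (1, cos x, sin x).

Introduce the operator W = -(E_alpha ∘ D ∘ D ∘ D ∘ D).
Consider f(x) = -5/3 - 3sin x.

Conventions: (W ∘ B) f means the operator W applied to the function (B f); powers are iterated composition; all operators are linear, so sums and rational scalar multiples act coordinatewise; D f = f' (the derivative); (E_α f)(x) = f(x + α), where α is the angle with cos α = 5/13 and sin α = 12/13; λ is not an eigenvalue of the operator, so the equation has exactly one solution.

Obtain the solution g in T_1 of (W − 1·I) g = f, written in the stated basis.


g(x) = 5/3 - cos x + (3/2)sin x

write g with unknown coordinates in the stated basis and equate coefficients in (W − 1·I) g = f
solving from the highest basis element down gives g = 5/3 - cos x + (3/2)sin x
check: W g = -cos x - (3/2)sin x
so W g − 1·g = -5/3 - 3sin x = f ✓


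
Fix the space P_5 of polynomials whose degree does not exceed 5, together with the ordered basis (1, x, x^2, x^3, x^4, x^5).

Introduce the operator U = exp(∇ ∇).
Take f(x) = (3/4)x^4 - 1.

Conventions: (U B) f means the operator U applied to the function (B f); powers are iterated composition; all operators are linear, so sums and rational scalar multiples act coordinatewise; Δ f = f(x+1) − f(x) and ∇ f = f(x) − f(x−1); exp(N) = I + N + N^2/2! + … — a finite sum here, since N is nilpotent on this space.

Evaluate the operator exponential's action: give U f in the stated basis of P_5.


the result is g(x) = (3/4)x^4 + 9x^2 - 18x + 37/2

order-1 term: 9x^2 - 18x + 21/2
order-2 term: 9
the series for exp(∇ ∇) f terminates at order 2
exp(∇ ∇) f = (3/4)x^4 + 9x^2 - 18x + 37/2


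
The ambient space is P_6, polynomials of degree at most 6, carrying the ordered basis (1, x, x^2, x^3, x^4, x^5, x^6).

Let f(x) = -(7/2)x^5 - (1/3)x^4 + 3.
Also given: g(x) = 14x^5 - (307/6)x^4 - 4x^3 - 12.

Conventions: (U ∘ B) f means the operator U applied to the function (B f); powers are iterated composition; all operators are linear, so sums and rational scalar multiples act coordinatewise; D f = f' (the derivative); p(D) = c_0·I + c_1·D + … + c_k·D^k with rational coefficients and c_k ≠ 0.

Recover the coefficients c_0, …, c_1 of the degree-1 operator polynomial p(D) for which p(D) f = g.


D^0 f = -(7/2)x^5 - (1/3)x^4 + 3
D^1 f = -(35/2)x^4 - (4/3)x^3
matching coefficients of g against c_0 f + c_1 Df + … from the top degree down determines the c_i
solution: c_0 = -4, c_1 = 3

p(D) = -4·I + 3·D, i.e. c_0 = -4, c_1 = 3


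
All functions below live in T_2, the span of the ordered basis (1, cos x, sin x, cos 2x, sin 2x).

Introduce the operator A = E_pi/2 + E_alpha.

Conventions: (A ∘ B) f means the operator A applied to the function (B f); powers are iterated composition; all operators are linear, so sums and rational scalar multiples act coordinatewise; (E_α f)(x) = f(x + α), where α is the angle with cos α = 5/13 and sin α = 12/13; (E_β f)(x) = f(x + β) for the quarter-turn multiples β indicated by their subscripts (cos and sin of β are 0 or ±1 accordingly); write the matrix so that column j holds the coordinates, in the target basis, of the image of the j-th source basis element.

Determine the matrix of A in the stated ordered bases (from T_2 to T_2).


the matrix is [[2, 0, 0, 0, 0]; [0, 5/13, 25/13, 0, 0]; [0, -25/13, 5/13, 0, 0]; [0, 0, 0, -288/169, 120/169]; [0, 0, 0, -120/169, -288/169]] (rows listed top to bottom)

image of 1: 2
image of cos x: (5/13)cos x - (25/13)sin x
image of sin x: (25/13)cos x + (5/13)sin x
image of cos 2x: -(288/169)cos 2x - (120/169)sin 2x
image of sin 2x: (120/169)cos 2x - (288/169)sin 2x
each image's coordinates form column j of the matrix


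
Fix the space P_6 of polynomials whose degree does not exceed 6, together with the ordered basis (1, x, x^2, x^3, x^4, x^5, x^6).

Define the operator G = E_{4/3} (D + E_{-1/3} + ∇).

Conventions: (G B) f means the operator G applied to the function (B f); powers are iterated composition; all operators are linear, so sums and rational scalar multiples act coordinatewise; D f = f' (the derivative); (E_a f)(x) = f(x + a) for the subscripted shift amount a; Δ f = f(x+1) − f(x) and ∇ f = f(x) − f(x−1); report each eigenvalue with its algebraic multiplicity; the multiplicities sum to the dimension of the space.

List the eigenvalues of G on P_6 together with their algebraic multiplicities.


image of 1: 1
image of x: x + 3
image of x^2: x^2 + 6x + 16/3
image of x^3: x^3 + 9x^2 + 16x + 26/3
image of x^4: x^4 + 12x^3 + 32x^2 + (104/3)x + 368/27
image of x^5: x^5 + 15x^4 + (160/3)x^3 + (260/3)x^2 + (1840/27)x + 1702/81
image of x^6: x^6 + 18x^5 + 80x^4 + (520/3)x^3 + (1840/9)x^2 + (3404/27)x + 2584/81
the matrix is upper triangular; its diagonal is (1, 1, 1, 1, 1, 1, 1)
for a triangular matrix the eigenvalues are the diagonal entries, with algebraic multiplicity their repetition count

λ = 1 (multiplicity 7)


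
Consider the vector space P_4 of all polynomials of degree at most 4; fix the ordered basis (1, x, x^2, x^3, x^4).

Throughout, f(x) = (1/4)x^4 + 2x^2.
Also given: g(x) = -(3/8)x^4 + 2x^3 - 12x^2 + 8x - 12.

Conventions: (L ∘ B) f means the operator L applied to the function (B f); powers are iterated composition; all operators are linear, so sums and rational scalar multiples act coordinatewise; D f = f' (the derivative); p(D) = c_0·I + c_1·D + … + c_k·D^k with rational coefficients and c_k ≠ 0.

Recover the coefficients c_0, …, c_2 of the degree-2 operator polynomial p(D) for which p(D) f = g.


D^0 f = (1/4)x^4 + 2x^2
D^1 f = x^3 + 4x
D^2 f = 3x^2 + 4
matching coefficients of g against c_0 f + c_1 Df + … from the top degree down determines the c_i
solution: c_0 = -3/2, c_1 = 2, c_2 = -3

p(D) = -(3/2)·I + 2·D − 3·D^2, i.e. c_0 = -3/2, c_1 = 2, c_2 = -3


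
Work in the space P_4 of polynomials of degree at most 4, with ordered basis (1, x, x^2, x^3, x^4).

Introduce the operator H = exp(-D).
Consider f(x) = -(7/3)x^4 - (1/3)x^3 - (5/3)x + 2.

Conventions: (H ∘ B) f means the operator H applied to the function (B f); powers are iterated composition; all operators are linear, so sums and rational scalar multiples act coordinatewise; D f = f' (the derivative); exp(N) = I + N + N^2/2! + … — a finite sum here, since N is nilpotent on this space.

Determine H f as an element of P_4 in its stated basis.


g(x) = -(7/3)x^4 + 9x^3 - 13x^2 + (20/3)x + 5/3

order-1 term: (28/3)x^3 + x^2 + 5/3
order-2 term: -14x^2 - x
order-3 term: (28/3)x + 1/3
order-4 term: -7/3
the series for exp(-D) f terminates at order 4
exp(-D) f = -(7/3)x^4 + 9x^3 - 13x^2 + (20/3)x + 5/3


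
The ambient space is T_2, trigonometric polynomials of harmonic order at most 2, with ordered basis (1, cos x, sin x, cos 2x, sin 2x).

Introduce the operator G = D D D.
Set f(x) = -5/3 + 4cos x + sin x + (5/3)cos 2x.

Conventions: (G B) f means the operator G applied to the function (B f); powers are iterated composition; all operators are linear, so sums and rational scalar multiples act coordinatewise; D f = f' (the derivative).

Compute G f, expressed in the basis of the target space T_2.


D f = cos x - 4sin x - (10/3)sin 2x
D D f = -4cos x - sin x - (20/3)cos 2x
D D D f = -cos x + 4sin x + (40/3)sin 2x

the result is g(x) = -cos x + 4sin x + (40/3)sin 2x


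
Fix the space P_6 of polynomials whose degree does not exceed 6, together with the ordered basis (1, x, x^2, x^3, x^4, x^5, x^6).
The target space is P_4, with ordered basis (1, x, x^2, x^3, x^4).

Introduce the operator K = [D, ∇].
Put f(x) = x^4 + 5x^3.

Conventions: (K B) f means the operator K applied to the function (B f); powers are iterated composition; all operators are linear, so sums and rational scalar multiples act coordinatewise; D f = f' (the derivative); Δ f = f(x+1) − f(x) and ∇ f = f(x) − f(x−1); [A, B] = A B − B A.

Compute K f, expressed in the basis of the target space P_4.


the image equals g(x) = 0

∇ f = 4x^3 + 9x^2 - 11x + 4
D ∇ f = 12x^2 + 18x - 11
D f = 4x^3 + 15x^2
∇ D f = 12x^2 + 18x - 11
[D, ∇] f = 0


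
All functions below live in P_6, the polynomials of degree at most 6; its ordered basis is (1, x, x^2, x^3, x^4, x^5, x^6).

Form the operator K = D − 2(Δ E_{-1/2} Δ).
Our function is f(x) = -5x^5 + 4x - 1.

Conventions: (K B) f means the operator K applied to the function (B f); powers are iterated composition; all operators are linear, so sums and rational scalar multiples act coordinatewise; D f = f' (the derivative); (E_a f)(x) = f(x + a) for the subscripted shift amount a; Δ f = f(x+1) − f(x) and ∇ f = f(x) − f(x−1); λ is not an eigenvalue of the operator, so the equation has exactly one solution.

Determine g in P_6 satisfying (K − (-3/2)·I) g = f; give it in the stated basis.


write g with unknown coordinates in the stated basis and equate coefficients in (K − (-3/2)·I) g = f
solving from the highest basis element down gives g = -(10/3)x^5 + (100/9)x^4 - (3200/27)x^3 + (7600/27)x^2 - (101584/81)x + 280106/243
check: K g = -(50/3)x^4 + (1600/9)x^3 - (3800/9)x^2 + (50900/27)x - 140134/81
so K g − (-3/2)·g = -5x^5 + 4x - 1 = f ✓

the result is g(x) = -(10/3)x^5 + (100/9)x^4 - (3200/27)x^3 + (7600/27)x^2 - (101584/81)x + 280106/243


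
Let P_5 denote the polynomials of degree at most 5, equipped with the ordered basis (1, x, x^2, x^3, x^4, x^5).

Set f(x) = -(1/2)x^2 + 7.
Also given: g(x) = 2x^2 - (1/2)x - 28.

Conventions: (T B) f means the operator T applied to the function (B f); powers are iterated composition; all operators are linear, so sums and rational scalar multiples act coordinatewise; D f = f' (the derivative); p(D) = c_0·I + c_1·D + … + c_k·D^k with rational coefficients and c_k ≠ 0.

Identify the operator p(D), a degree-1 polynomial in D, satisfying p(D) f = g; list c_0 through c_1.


D^0 f = -(1/2)x^2 + 7
D^1 f = -x
matching coefficients of g against c_0 f + c_1 Df + … from the top degree down determines the c_i
solution: c_0 = -4, c_1 = 1/2

c_0 = -4, c_1 = 1/2


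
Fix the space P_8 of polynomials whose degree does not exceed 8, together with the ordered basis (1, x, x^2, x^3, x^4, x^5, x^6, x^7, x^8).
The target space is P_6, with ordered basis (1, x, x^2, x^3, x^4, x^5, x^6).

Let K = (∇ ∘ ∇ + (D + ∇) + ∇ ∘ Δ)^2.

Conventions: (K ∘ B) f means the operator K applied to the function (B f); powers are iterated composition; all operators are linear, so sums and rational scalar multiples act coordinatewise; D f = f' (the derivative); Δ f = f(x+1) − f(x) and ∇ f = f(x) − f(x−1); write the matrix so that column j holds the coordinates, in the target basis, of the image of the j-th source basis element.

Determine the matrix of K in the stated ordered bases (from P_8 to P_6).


the matrix is [[0, 0, 8, 36, -26, 0, 1154, -7140, 38574]; [0, 0, 0, 24, 144, -130, 0, 8078, -57120]; [0, 0, 0, 0, 48, 360, -390, 0, 32312]; [0, 0, 0, 0, 0, 80, 720, -910, 0]; [0, 0, 0, 0, 0, 0, 120, 1260, -1820]; [0, 0, 0, 0, 0, 0, 0, 168, 2016]; [0, 0, 0, 0, 0, 0, 0, 0, 224]] (rows listed top to bottom)

image of 1: 0
image of x: 0
image of x^2: 8
image of x^3: 24x + 36
image of x^4: 48x^2 + 144x - 26
image of x^5: 80x^3 + 360x^2 - 130x
image of x^6: 120x^4 + 720x^3 - 390x^2 + 1154
image of x^7: 168x^5 + 1260x^4 - 910x^3 + 8078x - 7140
image of x^8: 224x^6 + 2016x^5 - 1820x^4 + 32312x^2 - 57120x + 38574
each image's coordinates form column j of the matrix


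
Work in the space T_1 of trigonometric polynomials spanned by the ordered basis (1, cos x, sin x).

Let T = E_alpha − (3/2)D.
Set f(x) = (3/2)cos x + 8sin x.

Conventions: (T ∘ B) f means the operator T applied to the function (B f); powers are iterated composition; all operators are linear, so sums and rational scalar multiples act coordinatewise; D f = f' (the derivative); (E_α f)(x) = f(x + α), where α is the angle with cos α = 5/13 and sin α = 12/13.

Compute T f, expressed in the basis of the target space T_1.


E_alpha f = (207/26)cos x + (22/13)sin x
D f = 8cos x - (3/2)sin x
(-(3/2)D) f = -12cos x + (9/4)sin x
(E_alpha − (3/2)D) f = -(105/26)cos x + (205/52)sin x

the image equals g(x) = -(105/26)cos x + (205/52)sin x


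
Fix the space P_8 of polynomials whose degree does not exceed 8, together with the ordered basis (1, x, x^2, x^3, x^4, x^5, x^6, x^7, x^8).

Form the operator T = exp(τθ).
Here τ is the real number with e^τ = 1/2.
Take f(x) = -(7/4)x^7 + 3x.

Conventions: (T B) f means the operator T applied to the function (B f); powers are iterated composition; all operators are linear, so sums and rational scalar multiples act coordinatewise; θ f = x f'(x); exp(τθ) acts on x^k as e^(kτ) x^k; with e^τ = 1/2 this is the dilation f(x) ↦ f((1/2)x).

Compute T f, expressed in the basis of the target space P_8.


the image equals g(x) = -(7/512)x^7 + (3/2)x

exp(τθ) x^k = e^(kτ) x^k; with e^τ = 1/2 this sends x^k to (1/2)^k x^k
x ↦ 1/2 x
x^7 ↦ 1/128 x^7
applying this coordinatewise to f: exp(τθ) f = -(7/512)x^7 + (3/2)x


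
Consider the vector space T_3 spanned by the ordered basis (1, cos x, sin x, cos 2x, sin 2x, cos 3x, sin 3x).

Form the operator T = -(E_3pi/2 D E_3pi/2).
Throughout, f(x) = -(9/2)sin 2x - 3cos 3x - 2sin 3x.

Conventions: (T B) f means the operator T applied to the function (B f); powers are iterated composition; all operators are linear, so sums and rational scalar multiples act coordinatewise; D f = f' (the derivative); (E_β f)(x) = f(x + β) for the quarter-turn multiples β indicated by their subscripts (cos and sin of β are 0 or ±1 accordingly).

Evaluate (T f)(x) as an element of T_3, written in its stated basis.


g(x) = 9cos 2x - 6cos 3x + 9sin 3x

E_3pi/2 f = (9/2)sin 2x - 2cos 3x + 3sin 3x
D E_3pi/2 f = 9cos 2x + 9cos 3x + 6sin 3x
E_3pi/2 D E_3pi/2 f = -9cos 2x + 6cos 3x - 9sin 3x
(-(E_3pi/2 D E_3pi/2)) f = 9cos 2x - 6cos 3x + 9sin 3x


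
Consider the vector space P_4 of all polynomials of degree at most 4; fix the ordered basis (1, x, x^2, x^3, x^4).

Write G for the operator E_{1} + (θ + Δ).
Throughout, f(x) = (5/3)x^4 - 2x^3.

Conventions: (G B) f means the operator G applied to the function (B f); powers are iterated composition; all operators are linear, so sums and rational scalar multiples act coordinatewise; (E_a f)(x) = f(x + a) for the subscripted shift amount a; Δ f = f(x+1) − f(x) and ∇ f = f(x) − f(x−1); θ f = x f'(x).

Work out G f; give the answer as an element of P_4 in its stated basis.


the result is g(x) = (25/3)x^4 + (16/3)x^3 + 8x^2 + (4/3)x - 2/3

E_{1} f = (5/3)x^4 + (14/3)x^3 + 4x^2 + (2/3)x - 1/3
θ f = (20/3)x^4 - 6x^3
Δ f = (20/3)x^3 + 4x^2 + (2/3)x - 1/3
(θ + Δ) f = (20/3)x^4 + (2/3)x^3 + 4x^2 + (2/3)x - 1/3
(E_{1} + (θ + Δ)) f = (25/3)x^4 + (16/3)x^3 + 8x^2 + (4/3)x - 2/3


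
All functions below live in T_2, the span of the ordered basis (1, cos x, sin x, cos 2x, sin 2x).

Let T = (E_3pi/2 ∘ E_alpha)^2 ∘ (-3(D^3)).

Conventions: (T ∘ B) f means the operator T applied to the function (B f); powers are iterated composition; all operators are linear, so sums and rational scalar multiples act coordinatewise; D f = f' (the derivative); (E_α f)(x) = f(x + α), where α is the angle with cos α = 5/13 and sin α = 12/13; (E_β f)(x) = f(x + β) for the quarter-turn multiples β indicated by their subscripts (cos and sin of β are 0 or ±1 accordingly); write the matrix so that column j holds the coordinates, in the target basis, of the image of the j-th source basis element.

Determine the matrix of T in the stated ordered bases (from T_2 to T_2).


image of 1: 0
image of cos x: (360/169)cos x - (357/169)sin x
image of sin x: (357/169)cos x + (360/169)sin x
image of cos 2x: (685440/28561)cos 2x + (5736/28561)sin 2x
image of sin 2x: -(5736/28561)cos 2x + (685440/28561)sin 2x
each image's coordinates form column j of the matrix

the matrix is [[0, 0, 0, 0, 0]; [0, 360/169, 357/169, 0, 0]; [0, -357/169, 360/169, 0, 0]; [0, 0, 0, 685440/28561, -5736/28561]; [0, 0, 0, 5736/28561, 685440/28561]] (rows listed top to bottom)
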